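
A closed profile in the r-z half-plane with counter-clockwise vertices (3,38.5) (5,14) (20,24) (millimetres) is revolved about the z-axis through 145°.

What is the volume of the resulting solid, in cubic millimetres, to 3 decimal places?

Volume = 4576.399 mm³

Profile (r,z), 3 vertices: (3,38.5) (5,14) (20,24)
edge 0: (3,38.5)→(5,14)  cross = 3·14 − 5·38.5 = -150.5000; (r_i+r_j)·cross = 8·-150.5000 = -1204.0000
edge 1: (5,14)→(20,24)  cross = 5·24 − 20·14 = -160.0000; (r_i+r_j)·cross = 25·-160.0000 = -4000.0000
edge 2: (20,24)→(3,38.5)  cross = 20·38.5 − 3·24 = 698.0000; (r_i+r_j)·cross = 23·698.0000 = 16054.0000
Σcross = 387.5000 → A = |Σcross|/2 = 193.7500 mm²
Σ(r_i+r_j)·cross = 10850.0000 → first moment M = |Σ|/6 = 1808.3333
R_c = M/A = 1808.3333/193.7500 = 9.3333 mm
θ = 145° = 2.530727 rad
V = θ·R_c·A = 2.530727·9.3333·193.7500 = 4576.399 mm³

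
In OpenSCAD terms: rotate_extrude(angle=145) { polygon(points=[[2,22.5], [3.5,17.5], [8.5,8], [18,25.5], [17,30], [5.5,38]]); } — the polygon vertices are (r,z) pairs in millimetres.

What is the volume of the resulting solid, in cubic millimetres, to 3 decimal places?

Volume = 6388.558 mm³

Profile (r,z), 6 vertices: (2,22.5) (3.5,17.5) (8.5,8) (18,25.5) (17,30) (5.5,38)
edge 0: (2,22.5)→(3.5,17.5)  cross = 2·17.5 − 3.5·22.5 = -43.7500; (r_i+r_j)·cross = 5.5·-43.7500 = -240.6250
edge 1: (3.5,17.5)→(8.5,8)  cross = 3.5·8 − 8.5·17.5 = -120.7500; (r_i+r_j)·cross = 12·-120.7500 = -1449.0000
edge 2: (8.5,8)→(18,25.5)  cross = 8.5·25.5 − 18·8 = 72.7500; (r_i+r_j)·cross = 26.5·72.7500 = 1927.8750
edge 3: (18,25.5)→(17,30)  cross = 18·30 − 17·25.5 = 106.5000; (r_i+r_j)·cross = 35·106.5000 = 3727.5000
edge 4: (17,30)→(5.5,38)  cross = 17·38 − 5.5·30 = 481.0000; (r_i+r_j)·cross = 22.5·481.0000 = 10822.5000
edge 5: (5.5,38)→(2,22.5)  cross = 5.5·22.5 − 2·38 = 47.7500; (r_i+r_j)·cross = 7.5·47.7500 = 358.1250
Σcross = 543.5000 → A = |Σcross|/2 = 271.7500 mm²
Σ(r_i+r_j)·cross = 15146.3750 → first moment M = |Σ|/6 = 2524.3958
R_c = M/A = 2524.3958/271.7500 = 9.2894 mm
θ = 145° = 2.530727 rad
V = θ·R_c·A = 2.530727·9.2894·271.7500 = 6388.558 mm³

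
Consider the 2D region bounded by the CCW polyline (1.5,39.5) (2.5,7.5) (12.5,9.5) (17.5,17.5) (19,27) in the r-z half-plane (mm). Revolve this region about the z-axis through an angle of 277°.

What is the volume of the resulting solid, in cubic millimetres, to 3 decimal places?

Volume = 15986.285 mm³

Profile (r,z), 5 vertices: (1.5,39.5) (2.5,7.5) (12.5,9.5) (17.5,17.5) (19,27)
edge 0: (1.5,39.5)→(2.5,7.5)  cross = 1.5·7.5 − 2.5·39.5 = -87.5000; (r_i+r_j)·cross = 4·-87.5000 = -350.0000
edge 1: (2.5,7.5)→(12.5,9.5)  cross = 2.5·9.5 − 12.5·7.5 = -70.0000; (r_i+r_j)·cross = 15·-70.0000 = -1050.0000
edge 2: (12.5,9.5)→(17.5,17.5)  cross = 12.5·17.5 − 17.5·9.5 = 52.5000; (r_i+r_j)·cross = 30·52.5000 = 1575.0000
edge 3: (17.5,17.5)→(19,27)  cross = 17.5·27 − 19·17.5 = 140.0000; (r_i+r_j)·cross = 36.5·140.0000 = 5110.0000
edge 4: (19,27)→(1.5,39.5)  cross = 19·39.5 − 1.5·27 = 710.0000; (r_i+r_j)·cross = 20.5·710.0000 = 14555.0000
Σcross = 745.0000 → A = |Σcross|/2 = 372.5000 mm²
Σ(r_i+r_j)·cross = 19840.0000 → first moment M = |Σ|/6 = 3306.6667
R_c = M/A = 3306.6667/372.5000 = 8.8770 mm
θ = 277° = 4.834562 rad
V = θ·R_c·A = 4.834562·8.8770·372.5000 = 15986.285 mm³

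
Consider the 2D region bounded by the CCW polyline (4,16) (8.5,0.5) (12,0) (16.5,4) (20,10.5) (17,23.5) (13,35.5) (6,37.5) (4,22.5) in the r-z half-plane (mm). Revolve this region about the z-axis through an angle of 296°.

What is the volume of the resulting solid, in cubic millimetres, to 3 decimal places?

Profile (r,z), 9 vertices: (4,16) (8.5,0.5) (12,0) (16.5,4) (20,10.5) (17,23.5) (13,35.5) (6,37.5) (4,22.5)
edge 0: (4,16)→(8.5,0.5)  cross = 4·0.5 − 8.5·16 = -134.0000; (r_i+r_j)·cross = 12.5·-134.0000 = -1675.0000
edge 1: (8.5,0.5)→(12,0)  cross = 8.5·0 − 12·0.5 = -6.0000; (r_i+r_j)·cross = 20.5·-6.0000 = -123.0000
edge 2: (12,0)→(16.5,4)  cross = 12·4 − 16.5·0 = 48.0000; (r_i+r_j)·cross = 28.5·48.0000 = 1368.0000
edge 3: (16.5,4)→(20,10.5)  cross = 16.5·10.5 − 20·4 = 93.2500; (r_i+r_j)·cross = 36.5·93.2500 = 3403.6250
edge 4: (20,10.5)→(17,23.5)  cross = 20·23.5 − 17·10.5 = 291.5000; (r_i+r_j)·cross = 37·291.5000 = 10785.5000
edge 5: (17,23.5)→(13,35.5)  cross = 17·35.5 − 13·23.5 = 298.0000; (r_i+r_j)·cross = 30·298.0000 = 8940.0000
edge 6: (13,35.5)→(6,37.5)  cross = 13·37.5 − 6·35.5 = 274.5000; (r_i+r_j)·cross = 19·274.5000 = 5215.5000
edge 7: (6,37.5)→(4,22.5)  cross = 6·22.5 − 4·37.5 = -15.0000; (r_i+r_j)·cross = 10·-15.0000 = -150.0000
edge 8: (4,22.5)→(4,16)  cross = 4·16 − 4·22.5 = -26.0000; (r_i+r_j)·cross = 8·-26.0000 = -208.0000
Σcross = 824.2500 → A = |Σcross|/2 = 412.1250 mm²
Σ(r_i+r_j)·cross = 27556.6250 → first moment M = |Σ|/6 = 4592.7708
R_c = M/A = 4592.7708/412.1250 = 11.1441 mm
θ = 296° = 5.166175 rad
V = θ·R_c·A = 5.166175·11.1441·412.1250 = 23727.056 mm³

Volume = 23727.056 mm³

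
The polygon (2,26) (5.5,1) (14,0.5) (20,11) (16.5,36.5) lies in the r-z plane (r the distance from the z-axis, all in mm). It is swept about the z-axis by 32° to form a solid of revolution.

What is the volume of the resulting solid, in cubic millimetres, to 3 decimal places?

Volume = 2813.506 mm³

Profile (r,z), 5 vertices: (2,26) (5.5,1) (14,0.5) (20,11) (16.5,36.5)
edge 0: (2,26)→(5.5,1)  cross = 2·1 − 5.5·26 = -141.0000; (r_i+r_j)·cross = 7.5·-141.0000 = -1057.5000
edge 1: (5.5,1)→(14,0.5)  cross = 5.5·0.5 − 14·1 = -11.2500; (r_i+r_j)·cross = 19.5·-11.2500 = -219.3750
edge 2: (14,0.5)→(20,11)  cross = 14·11 − 20·0.5 = 144.0000; (r_i+r_j)·cross = 34·144.0000 = 4896.0000
edge 3: (20,11)→(16.5,36.5)  cross = 20·36.5 − 16.5·11 = 548.5000; (r_i+r_j)·cross = 36.5·548.5000 = 20020.2500
edge 4: (16.5,36.5)→(2,26)  cross = 16.5·26 − 2·36.5 = 356.0000; (r_i+r_j)·cross = 18.5·356.0000 = 6586.0000
Σcross = 896.2500 → A = |Σcross|/2 = 448.1250 mm²
Σ(r_i+r_j)·cross = 30225.3750 → first moment M = |Σ|/6 = 5037.5625
R_c = M/A = 5037.5625/448.1250 = 11.2414 mm
θ = 32° = 0.558505 rad
V = θ·R_c·A = 0.558505·11.2414·448.1250 = 2813.506 mm³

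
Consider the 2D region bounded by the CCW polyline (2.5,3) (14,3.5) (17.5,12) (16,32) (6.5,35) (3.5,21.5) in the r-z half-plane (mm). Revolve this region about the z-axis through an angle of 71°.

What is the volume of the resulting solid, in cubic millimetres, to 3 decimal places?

Profile (r,z), 6 vertices: (2.5,3) (14,3.5) (17.5,12) (16,32) (6.5,35) (3.5,21.5)
edge 0: (2.5,3)→(14,3.5)  cross = 2.5·3.5 − 14·3 = -33.2500; (r_i+r_j)·cross = 16.5·-33.2500 = -548.6250
edge 1: (14,3.5)→(17.5,12)  cross = 14·12 − 17.5·3.5 = 106.7500; (r_i+r_j)·cross = 31.5·106.7500 = 3362.6250
edge 2: (17.5,12)→(16,32)  cross = 17.5·32 − 16·12 = 368.0000; (r_i+r_j)·cross = 33.5·368.0000 = 12328.0000
edge 3: (16,32)→(6.5,35)  cross = 16·35 − 6.5·32 = 352.0000; (r_i+r_j)·cross = 22.5·352.0000 = 7920.0000
edge 4: (6.5,35)→(3.5,21.5)  cross = 6.5·21.5 − 3.5·35 = 17.2500; (r_i+r_j)·cross = 10·17.2500 = 172.5000
edge 5: (3.5,21.5)→(2.5,3)  cross = 3.5·3 − 2.5·21.5 = -43.2500; (r_i+r_j)·cross = 6·-43.2500 = -259.5000
Σcross = 767.5000 → A = |Σcross|/2 = 383.7500 mm²
Σ(r_i+r_j)·cross = 22975.0000 → first moment M = |Σ|/6 = 3829.1667
R_c = M/A = 3829.1667/383.7500 = 9.9783 mm
θ = 71° = 1.239184 rad
V = θ·R_c·A = 1.239184·9.9783·383.7500 = 4745.041 mm³

Volume = 4745.041 mm³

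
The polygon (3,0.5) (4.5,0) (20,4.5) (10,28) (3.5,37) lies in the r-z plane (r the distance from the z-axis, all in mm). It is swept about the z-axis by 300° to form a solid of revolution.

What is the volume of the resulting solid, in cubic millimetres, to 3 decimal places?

Profile (r,z), 5 vertices: (3,0.5) (4.5,0) (20,4.5) (10,28) (3.5,37)
edge 0: (3,0.5)→(4.5,0)  cross = 3·0 − 4.5·0.5 = -2.2500; (r_i+r_j)·cross = 7.5·-2.2500 = -16.8750
edge 1: (4.5,0)→(20,4.5)  cross = 4.5·4.5 − 20·0 = 20.2500; (r_i+r_j)·cross = 24.5·20.2500 = 496.1250
edge 2: (20,4.5)→(10,28)  cross = 20·28 − 10·4.5 = 515.0000; (r_i+r_j)·cross = 30·515.0000 = 15450.0000
edge 3: (10,28)→(3.5,37)  cross = 10·37 − 3.5·28 = 272.0000; (r_i+r_j)·cross = 13.5·272.0000 = 3672.0000
edge 4: (3.5,37)→(3,0.5)  cross = 3.5·0.5 − 3·37 = -109.2500; (r_i+r_j)·cross = 6.5·-109.2500 = -710.1250
Σcross = 695.7500 → A = |Σcross|/2 = 347.8750 mm²
Σ(r_i+r_j)·cross = 18891.1250 → first moment M = |Σ|/6 = 3148.5208
R_c = M/A = 3148.5208/347.8750 = 9.0507 mm
θ = 300° = 5.235988 rad
V = θ·R_c·A = 5.235988·9.0507·347.8750 = 16485.617 mm³

Volume = 16485.617 mm³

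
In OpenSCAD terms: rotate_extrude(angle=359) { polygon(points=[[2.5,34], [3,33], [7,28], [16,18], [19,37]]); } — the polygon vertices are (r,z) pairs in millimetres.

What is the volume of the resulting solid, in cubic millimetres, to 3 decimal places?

Volume = 12183.716 mm³

Profile (r,z), 5 vertices: (2.5,34) (3,33) (7,28) (16,18) (19,37)
edge 0: (2.5,34)→(3,33)  cross = 2.5·33 − 3·34 = -19.5000; (r_i+r_j)·cross = 5.5·-19.5000 = -107.2500
edge 1: (3,33)→(7,28)  cross = 3·28 − 7·33 = -147.0000; (r_i+r_j)·cross = 10·-147.0000 = -1470.0000
edge 2: (7,28)→(16,18)  cross = 7·18 − 16·28 = -322.0000; (r_i+r_j)·cross = 23·-322.0000 = -7406.0000
edge 3: (16,18)→(19,37)  cross = 16·37 − 19·18 = 250.0000; (r_i+r_j)·cross = 35·250.0000 = 8750.0000
edge 4: (19,37)→(2.5,34)  cross = 19·34 − 2.5·37 = 553.5000; (r_i+r_j)·cross = 21.5·553.5000 = 11900.2500
Σcross = 315.0000 → A = |Σcross|/2 = 157.5000 mm²
Σ(r_i+r_j)·cross = 11667.0000 → first moment M = |Σ|/6 = 1944.5000
R_c = M/A = 1944.5000/157.5000 = 12.3460 mm
θ = 359° = 6.265732 rad
V = θ·R_c·A = 6.265732·12.3460·157.5000 = 12183.716 mm³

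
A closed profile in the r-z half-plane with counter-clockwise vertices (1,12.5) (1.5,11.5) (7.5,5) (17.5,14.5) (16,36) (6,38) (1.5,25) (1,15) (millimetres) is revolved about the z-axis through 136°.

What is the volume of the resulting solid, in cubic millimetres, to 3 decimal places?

Volume = 8880.459 mm³

Profile (r,z), 8 vertices: (1,12.5) (1.5,11.5) (7.5,5) (17.5,14.5) (16,36) (6,38) (1.5,25) (1,15)
edge 0: (1,12.5)→(1.5,11.5)  cross = 1·11.5 − 1.5·12.5 = -7.2500; (r_i+r_j)·cross = 2.5·-7.2500 = -18.1250
edge 1: (1.5,11.5)→(7.5,5)  cross = 1.5·5 − 7.5·11.5 = -78.7500; (r_i+r_j)·cross = 9·-78.7500 = -708.7500
edge 2: (7.5,5)→(17.5,14.5)  cross = 7.5·14.5 − 17.5·5 = 21.2500; (r_i+r_j)·cross = 25·21.2500 = 531.2500
edge 3: (17.5,14.5)→(16,36)  cross = 17.5·36 − 16·14.5 = 398.0000; (r_i+r_j)·cross = 33.5·398.0000 = 13333.0000
edge 4: (16,36)→(6,38)  cross = 16·38 − 6·36 = 392.0000; (r_i+r_j)·cross = 22·392.0000 = 8624.0000
edge 5: (6,38)→(1.5,25)  cross = 6·25 − 1.5·38 = 93.0000; (r_i+r_j)·cross = 7.5·93.0000 = 697.5000
edge 6: (1.5,25)→(1,15)  cross = 1.5·15 − 1·25 = -2.5000; (r_i+r_j)·cross = 2.5·-2.5000 = -6.2500
edge 7: (1,15)→(1,12.5)  cross = 1·12.5 − 1·15 = -2.5000; (r_i+r_j)·cross = 2·-2.5000 = -5.0000
Σcross = 813.2500 → A = |Σcross|/2 = 406.6250 mm²
Σ(r_i+r_j)·cross = 22447.6250 → first moment M = |Σ|/6 = 3741.2708
R_c = M/A = 3741.2708/406.6250 = 9.2008 mm
θ = 136° = 2.373648 rad
V = θ·R_c·A = 2.373648·9.2008·406.6250 = 8880.459 mm³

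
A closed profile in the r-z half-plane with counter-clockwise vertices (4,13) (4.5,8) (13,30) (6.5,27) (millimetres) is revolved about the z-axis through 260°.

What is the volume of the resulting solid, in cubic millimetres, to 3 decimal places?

Profile (r,z), 4 vertices: (4,13) (4.5,8) (13,30) (6.5,27)
edge 0: (4,13)→(4.5,8)  cross = 4·8 − 4.5·13 = -26.5000; (r_i+r_j)·cross = 8.5·-26.5000 = -225.2500
edge 1: (4.5,8)→(13,30)  cross = 4.5·30 − 13·8 = 31.0000; (r_i+r_j)·cross = 17.5·31.0000 = 542.5000
edge 2: (13,30)→(6.5,27)  cross = 13·27 − 6.5·30 = 156.0000; (r_i+r_j)·cross = 19.5·156.0000 = 3042.0000
edge 3: (6.5,27)→(4,13)  cross = 6.5·13 − 4·27 = -23.5000; (r_i+r_j)·cross = 10.5·-23.5000 = -246.7500
Σcross = 137.0000 → A = |Σcross|/2 = 68.5000 mm²
Σ(r_i+r_j)·cross = 3112.5000 → first moment M = |Σ|/6 = 518.7500
R_c = M/A = 518.7500/68.5000 = 7.5730 mm
θ = 260° = 4.537856 rad
V = θ·R_c·A = 4.537856·7.5730·68.5000 = 2354.013 mm³

Volume = 2354.013 mm³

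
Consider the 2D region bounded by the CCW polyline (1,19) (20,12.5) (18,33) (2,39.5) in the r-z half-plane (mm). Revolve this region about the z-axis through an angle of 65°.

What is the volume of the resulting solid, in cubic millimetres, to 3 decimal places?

Volume = 4104.491 mm³

Profile (r,z), 4 vertices: (1,19) (20,12.5) (18,33) (2,39.5)
edge 0: (1,19)→(20,12.5)  cross = 1·12.5 − 20·19 = -367.5000; (r_i+r_j)·cross = 21·-367.5000 = -7717.5000
edge 1: (20,12.5)→(18,33)  cross = 20·33 − 18·12.5 = 435.0000; (r_i+r_j)·cross = 38·435.0000 = 16530.0000
edge 2: (18,33)→(2,39.5)  cross = 18·39.5 − 2·33 = 645.0000; (r_i+r_j)·cross = 20·645.0000 = 12900.0000
edge 3: (2,39.5)→(1,19)  cross = 2·19 − 1·39.5 = -1.5000; (r_i+r_j)·cross = 3·-1.5000 = -4.5000
Σcross = 711.0000 → A = |Σcross|/2 = 355.5000 mm²
Σ(r_i+r_j)·cross = 21708.0000 → first moment M = |Σ|/6 = 3618.0000
R_c = M/A = 3618.0000/355.5000 = 10.1772 mm
θ = 65° = 1.134464 rad
V = θ·R_c·A = 1.134464·10.1772·355.5000 = 4104.491 mm³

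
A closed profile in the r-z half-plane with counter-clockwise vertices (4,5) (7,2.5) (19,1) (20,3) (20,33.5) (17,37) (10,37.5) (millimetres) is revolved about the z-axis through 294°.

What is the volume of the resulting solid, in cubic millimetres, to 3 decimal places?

Volume = 31340.075 mm³

Profile (r,z), 7 vertices: (4,5) (7,2.5) (19,1) (20,3) (20,33.5) (17,37) (10,37.5)
edge 0: (4,5)→(7,2.5)  cross = 4·2.5 − 7·5 = -25.0000; (r_i+r_j)·cross = 11·-25.0000 = -275.0000
edge 1: (7,2.5)→(19,1)  cross = 7·1 − 19·2.5 = -40.5000; (r_i+r_j)·cross = 26·-40.5000 = -1053.0000
edge 2: (19,1)→(20,3)  cross = 19·3 − 20·1 = 37.0000; (r_i+r_j)·cross = 39·37.0000 = 1443.0000
edge 3: (20,3)→(20,33.5)  cross = 20·33.5 − 20·3 = 610.0000; (r_i+r_j)·cross = 40·610.0000 = 24400.0000
edge 4: (20,33.5)→(17,37)  cross = 20·37 − 17·33.5 = 170.5000; (r_i+r_j)·cross = 37·170.5000 = 6308.5000
edge 5: (17,37)→(10,37.5)  cross = 17·37.5 − 10·37 = 267.5000; (r_i+r_j)·cross = 27·267.5000 = 7222.5000
edge 6: (10,37.5)→(4,5)  cross = 10·5 − 4·37.5 = -100.0000; (r_i+r_j)·cross = 14·-100.0000 = -1400.0000
Σcross = 919.5000 → A = |Σcross|/2 = 459.7500 mm²
Σ(r_i+r_j)·cross = 36646.0000 → first moment M = |Σ|/6 = 6107.6667
R_c = M/A = 6107.6667/459.7500 = 13.2848 mm
θ = 294° = 5.131268 rad
V = θ·R_c·A = 5.131268·13.2848·459.7500 = 31340.075 mm³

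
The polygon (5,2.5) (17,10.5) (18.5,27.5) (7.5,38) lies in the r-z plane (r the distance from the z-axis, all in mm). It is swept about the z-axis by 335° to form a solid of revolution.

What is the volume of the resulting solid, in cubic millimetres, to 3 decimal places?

Volume = 20167.014 mm³

Profile (r,z), 4 vertices: (5,2.5) (17,10.5) (18.5,27.5) (7.5,38)
edge 0: (5,2.5)→(17,10.5)  cross = 5·10.5 − 17·2.5 = 10.0000; (r_i+r_j)·cross = 22·10.0000 = 220.0000
edge 1: (17,10.5)→(18.5,27.5)  cross = 17·27.5 − 18.5·10.5 = 273.2500; (r_i+r_j)·cross = 35.5·273.2500 = 9700.3750
edge 2: (18.5,27.5)→(7.5,38)  cross = 18.5·38 − 7.5·27.5 = 496.7500; (r_i+r_j)·cross = 26·496.7500 = 12915.5000
edge 3: (7.5,38)→(5,2.5)  cross = 7.5·2.5 − 5·38 = -171.2500; (r_i+r_j)·cross = 12.5·-171.2500 = -2140.6250
Σcross = 608.7500 → A = |Σcross|/2 = 304.3750 mm²
Σ(r_i+r_j)·cross = 20695.2500 → first moment M = |Σ|/6 = 3449.2083
R_c = M/A = 3449.2083/304.3750 = 11.3321 mm
θ = 335° = 5.846853 rad
V = θ·R_c·A = 5.846853·11.3321·304.3750 = 20167.014 mm³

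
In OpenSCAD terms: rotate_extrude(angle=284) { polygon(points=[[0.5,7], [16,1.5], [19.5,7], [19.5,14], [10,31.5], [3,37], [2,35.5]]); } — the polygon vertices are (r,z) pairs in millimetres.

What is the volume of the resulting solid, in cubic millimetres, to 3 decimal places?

Volume = 19951.272 mm³

Profile (r,z), 7 vertices: (0.5,7) (16,1.5) (19.5,7) (19.5,14) (10,31.5) (3,37) (2,35.5)
edge 0: (0.5,7)→(16,1.5)  cross = 0.5·1.5 − 16·7 = -111.2500; (r_i+r_j)·cross = 16.5·-111.2500 = -1835.6250
edge 1: (16,1.5)→(19.5,7)  cross = 16·7 − 19.5·1.5 = 82.7500; (r_i+r_j)·cross = 35.5·82.7500 = 2937.6250
edge 2: (19.5,7)→(19.5,14)  cross = 19.5·14 − 19.5·7 = 136.5000; (r_i+r_j)·cross = 39·136.5000 = 5323.5000
edge 3: (19.5,14)→(10,31.5)  cross = 19.5·31.5 − 10·14 = 474.2500; (r_i+r_j)·cross = 29.5·474.2500 = 13990.3750
edge 4: (10,31.5)→(3,37)  cross = 10·37 − 3·31.5 = 275.5000; (r_i+r_j)·cross = 13·275.5000 = 3581.5000
edge 5: (3,37)→(2,35.5)  cross = 3·35.5 − 2·37 = 32.5000; (r_i+r_j)·cross = 5·32.5000 = 162.5000
edge 6: (2,35.5)→(0.5,7)  cross = 2·7 − 0.5·35.5 = -3.7500; (r_i+r_j)·cross = 2.5·-3.7500 = -9.3750
Σcross = 886.5000 → A = |Σcross|/2 = 443.2500 mm²
Σ(r_i+r_j)·cross = 24150.5000 → first moment M = |Σ|/6 = 4025.0833
R_c = M/A = 4025.0833/443.2500 = 9.0808 mm
θ = 284° = 4.956735 rad
V = θ·R_c·A = 4.956735·9.0808·443.2500 = 19951.272 mm³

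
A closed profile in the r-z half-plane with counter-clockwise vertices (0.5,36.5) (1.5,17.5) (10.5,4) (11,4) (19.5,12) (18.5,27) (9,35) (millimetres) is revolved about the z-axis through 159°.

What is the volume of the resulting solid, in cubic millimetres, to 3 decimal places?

Volume = 11575.872 mm³

Profile (r,z), 7 vertices: (0.5,36.5) (1.5,17.5) (10.5,4) (11,4) (19.5,12) (18.5,27) (9,35)
edge 0: (0.5,36.5)→(1.5,17.5)  cross = 0.5·17.5 − 1.5·36.5 = -46.0000; (r_i+r_j)·cross = 2·-46.0000 = -92.0000
edge 1: (1.5,17.5)→(10.5,4)  cross = 1.5·4 − 10.5·17.5 = -177.7500; (r_i+r_j)·cross = 12·-177.7500 = -2133.0000
edge 2: (10.5,4)→(11,4)  cross = 10.5·4 − 11·4 = -2.0000; (r_i+r_j)·cross = 21.5·-2.0000 = -43.0000
edge 3: (11,4)→(19.5,12)  cross = 11·12 − 19.5·4 = 54.0000; (r_i+r_j)·cross = 30.5·54.0000 = 1647.0000
edge 4: (19.5,12)→(18.5,27)  cross = 19.5·27 − 18.5·12 = 304.5000; (r_i+r_j)·cross = 38·304.5000 = 11571.0000
edge 5: (18.5,27)→(9,35)  cross = 18.5·35 − 9·27 = 404.5000; (r_i+r_j)·cross = 27.5·404.5000 = 11123.7500
edge 6: (9,35)→(0.5,36.5)  cross = 9·36.5 − 0.5·35 = 311.0000; (r_i+r_j)·cross = 9.5·311.0000 = 2954.5000
Σcross = 848.2500 → A = |Σcross|/2 = 424.1250 mm²
Σ(r_i+r_j)·cross = 25028.2500 → first moment M = |Σ|/6 = 4171.3750
R_c = M/A = 4171.3750/424.1250 = 9.8352 mm
θ = 159° = 2.775074 rad
V = θ·R_c·A = 2.775074·9.8352·424.1250 = 11575.872 mm³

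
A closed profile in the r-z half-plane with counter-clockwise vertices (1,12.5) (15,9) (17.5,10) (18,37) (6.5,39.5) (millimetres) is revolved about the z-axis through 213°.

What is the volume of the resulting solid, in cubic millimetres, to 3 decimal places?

Volume = 15698.522 mm³

Profile (r,z), 5 vertices: (1,12.5) (15,9) (17.5,10) (18,37) (6.5,39.5)
edge 0: (1,12.5)→(15,9)  cross = 1·9 − 15·12.5 = -178.5000; (r_i+r_j)·cross = 16·-178.5000 = -2856.0000
edge 1: (15,9)→(17.5,10)  cross = 15·10 − 17.5·9 = -7.5000; (r_i+r_j)·cross = 32.5·-7.5000 = -243.7500
edge 2: (17.5,10)→(18,37)  cross = 17.5·37 − 18·10 = 467.5000; (r_i+r_j)·cross = 35.5·467.5000 = 16596.2500
edge 3: (18,37)→(6.5,39.5)  cross = 18·39.5 − 6.5·37 = 470.5000; (r_i+r_j)·cross = 24.5·470.5000 = 11527.2500
edge 4: (6.5,39.5)→(1,12.5)  cross = 6.5·12.5 − 1·39.5 = 41.7500; (r_i+r_j)·cross = 7.5·41.7500 = 313.1250
Σcross = 793.7500 → A = |Σcross|/2 = 396.8750 mm²
Σ(r_i+r_j)·cross = 25336.8750 → first moment M = |Σ|/6 = 4222.8125
R_c = M/A = 4222.8125/396.8750 = 10.6402 mm
θ = 213° = 3.717551 rad
V = θ·R_c·A = 3.717551·10.6402·396.8750 = 15698.522 mm³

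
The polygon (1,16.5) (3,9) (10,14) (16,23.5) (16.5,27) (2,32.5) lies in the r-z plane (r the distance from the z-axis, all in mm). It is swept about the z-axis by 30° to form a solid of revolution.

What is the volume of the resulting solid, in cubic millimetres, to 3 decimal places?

Volume = 860.556 mm³

Profile (r,z), 6 vertices: (1,16.5) (3,9) (10,14) (16,23.5) (16.5,27) (2,32.5)
edge 0: (1,16.5)→(3,9)  cross = 1·9 − 3·16.5 = -40.5000; (r_i+r_j)·cross = 4·-40.5000 = -162.0000
edge 1: (3,9)→(10,14)  cross = 3·14 − 10·9 = -48.0000; (r_i+r_j)·cross = 13·-48.0000 = -624.0000
edge 2: (10,14)→(16,23.5)  cross = 10·23.5 − 16·14 = 11.0000; (r_i+r_j)·cross = 26·11.0000 = 286.0000
edge 3: (16,23.5)→(16.5,27)  cross = 16·27 − 16.5·23.5 = 44.2500; (r_i+r_j)·cross = 32.5·44.2500 = 1438.1250
edge 4: (16.5,27)→(2,32.5)  cross = 16.5·32.5 − 2·27 = 482.2500; (r_i+r_j)·cross = 18.5·482.2500 = 8921.6250
edge 5: (2,32.5)→(1,16.5)  cross = 2·16.5 − 1·32.5 = 0.5000; (r_i+r_j)·cross = 3·0.5000 = 1.5000
Σcross = 449.5000 → A = |Σcross|/2 = 224.7500 mm²
Σ(r_i+r_j)·cross = 9861.2500 → first moment M = |Σ|/6 = 1643.5417
R_c = M/A = 1643.5417/224.7500 = 7.3128 mm
θ = 30° = 0.523599 rad
V = θ·R_c·A = 0.523599·7.3128·224.7500 = 860.556 mm³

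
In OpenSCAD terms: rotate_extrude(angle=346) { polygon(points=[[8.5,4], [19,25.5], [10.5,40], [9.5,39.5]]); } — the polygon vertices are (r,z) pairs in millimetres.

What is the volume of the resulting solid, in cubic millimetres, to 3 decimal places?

Profile (r,z), 4 vertices: (8.5,4) (19,25.5) (10.5,40) (9.5,39.5)
edge 0: (8.5,4)→(19,25.5)  cross = 8.5·25.5 − 19·4 = 140.7500; (r_i+r_j)·cross = 27.5·140.7500 = 3870.6250
edge 1: (19,25.5)→(10.5,40)  cross = 19·40 − 10.5·25.5 = 492.2500; (r_i+r_j)·cross = 29.5·492.2500 = 14521.3750
edge 2: (10.5,40)→(9.5,39.5)  cross = 10.5·39.5 − 9.5·40 = 34.7500; (r_i+r_j)·cross = 20·34.7500 = 695.0000
edge 3: (9.5,39.5)→(8.5,4)  cross = 9.5·4 − 8.5·39.5 = -297.7500; (r_i+r_j)·cross = 18·-297.7500 = -5359.5000
Σcross = 370.0000 → A = |Σcross|/2 = 185.0000 mm²
Σ(r_i+r_j)·cross = 13727.5000 → first moment M = |Σ|/6 = 2287.9167
R_c = M/A = 2287.9167/185.0000 = 12.3671 mm
θ = 346° = 6.038839 rad
V = θ·R_c·A = 6.038839·12.3671·185.0000 = 13816.361 mm³

Volume = 13816.361 mm³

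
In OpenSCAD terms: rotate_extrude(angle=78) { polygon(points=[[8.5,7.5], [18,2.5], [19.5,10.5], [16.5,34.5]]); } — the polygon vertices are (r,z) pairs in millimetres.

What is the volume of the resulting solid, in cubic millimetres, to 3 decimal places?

Volume = 3627.902 mm³

Profile (r,z), 4 vertices: (8.5,7.5) (18,2.5) (19.5,10.5) (16.5,34.5)
edge 0: (8.5,7.5)→(18,2.5)  cross = 8.5·2.5 − 18·7.5 = -113.7500; (r_i+r_j)·cross = 26.5·-113.7500 = -3014.3750
edge 1: (18,2.5)→(19.5,10.5)  cross = 18·10.5 − 19.5·2.5 = 140.2500; (r_i+r_j)·cross = 37.5·140.2500 = 5259.3750
edge 2: (19.5,10.5)→(16.5,34.5)  cross = 19.5·34.5 − 16.5·10.5 = 499.5000; (r_i+r_j)·cross = 36·499.5000 = 17982.0000
edge 3: (16.5,34.5)→(8.5,7.5)  cross = 16.5·7.5 − 8.5·34.5 = -169.5000; (r_i+r_j)·cross = 25·-169.5000 = -4237.5000
Σcross = 356.5000 → A = |Σcross|/2 = 178.2500 mm²
Σ(r_i+r_j)·cross = 15989.5000 → first moment M = |Σ|/6 = 2664.9167
R_c = M/A = 2664.9167/178.2500 = 14.9504 mm
θ = 78° = 1.361357 rad
V = θ·R_c·A = 1.361357·14.9504·178.2500 = 3627.902 mm³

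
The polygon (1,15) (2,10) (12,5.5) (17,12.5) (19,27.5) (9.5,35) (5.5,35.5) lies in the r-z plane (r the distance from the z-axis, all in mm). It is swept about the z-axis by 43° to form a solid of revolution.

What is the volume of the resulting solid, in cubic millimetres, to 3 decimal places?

Profile (r,z), 7 vertices: (1,15) (2,10) (12,5.5) (17,12.5) (19,27.5) (9.5,35) (5.5,35.5)
edge 0: (1,15)→(2,10)  cross = 1·10 − 2·15 = -20.0000; (r_i+r_j)·cross = 3·-20.0000 = -60.0000
edge 1: (2,10)→(12,5.5)  cross = 2·5.5 − 12·10 = -109.0000; (r_i+r_j)·cross = 14·-109.0000 = -1526.0000
edge 2: (12,5.5)→(17,12.5)  cross = 12·12.5 − 17·5.5 = 56.5000; (r_i+r_j)·cross = 29·56.5000 = 1638.5000
edge 3: (17,12.5)→(19,27.5)  cross = 17·27.5 − 19·12.5 = 230.0000; (r_i+r_j)·cross = 36·230.0000 = 8280.0000
edge 4: (19,27.5)→(9.5,35)  cross = 19·35 − 9.5·27.5 = 403.7500; (r_i+r_j)·cross = 28.5·403.7500 = 11506.8750
edge 5: (9.5,35)→(5.5,35.5)  cross = 9.5·35.5 − 5.5·35 = 144.7500; (r_i+r_j)·cross = 15·144.7500 = 2171.2500
edge 6: (5.5,35.5)→(1,15)  cross = 5.5·15 − 1·35.5 = 47.0000; (r_i+r_j)·cross = 6.5·47.0000 = 305.5000
Σcross = 753.0000 → A = |Σcross|/2 = 376.5000 mm²
Σ(r_i+r_j)·cross = 22316.1250 → first moment M = |Σ|/6 = 3719.3542
R_c = M/A = 3719.3542/376.5000 = 9.8788 mm
θ = 43° = 0.750492 rad
V = θ·R_c·A = 0.750492·9.8788·376.5000 = 2791.344 mm³

Volume = 2791.344 mm³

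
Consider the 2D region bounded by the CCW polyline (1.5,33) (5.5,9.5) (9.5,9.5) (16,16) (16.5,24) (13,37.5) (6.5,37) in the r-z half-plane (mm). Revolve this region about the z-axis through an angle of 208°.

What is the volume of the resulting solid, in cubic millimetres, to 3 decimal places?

Profile (r,z), 7 vertices: (1.5,33) (5.5,9.5) (9.5,9.5) (16,16) (16.5,24) (13,37.5) (6.5,37)
edge 0: (1.5,33)→(5.5,9.5)  cross = 1.5·9.5 − 5.5·33 = -167.2500; (r_i+r_j)·cross = 7·-167.2500 = -1170.7500
edge 1: (5.5,9.5)→(9.5,9.5)  cross = 5.5·9.5 − 9.5·9.5 = -38.0000; (r_i+r_j)·cross = 15·-38.0000 = -570.0000
edge 2: (9.5,9.5)→(16,16)  cross = 9.5·16 − 16·9.5 = 0.0000; (r_i+r_j)·cross = 25.5·0.0000 = 0.0000
edge 3: (16,16)→(16.5,24)  cross = 16·24 − 16.5·16 = 120.0000; (r_i+r_j)·cross = 32.5·120.0000 = 3900.0000
edge 4: (16.5,24)→(13,37.5)  cross = 16.5·37.5 − 13·24 = 306.7500; (r_i+r_j)·cross = 29.5·306.7500 = 9049.1250
edge 5: (13,37.5)→(6.5,37)  cross = 13·37 − 6.5·37.5 = 237.2500; (r_i+r_j)·cross = 19.5·237.2500 = 4626.3750
edge 6: (6.5,37)→(1.5,33)  cross = 6.5·33 − 1.5·37 = 159.0000; (r_i+r_j)·cross = 8·159.0000 = 1272.0000
Σcross = 617.7500 → A = |Σcross|/2 = 308.8750 mm²
Σ(r_i+r_j)·cross = 17106.7500 → first moment M = |Σ|/6 = 2851.1250
R_c = M/A = 2851.1250/308.8750 = 9.2307 mm
θ = 208° = 3.630285 rad
V = θ·R_c·A = 3.630285·9.2307·308.8750 = 10350.396 mm³

Volume = 10350.396 mm³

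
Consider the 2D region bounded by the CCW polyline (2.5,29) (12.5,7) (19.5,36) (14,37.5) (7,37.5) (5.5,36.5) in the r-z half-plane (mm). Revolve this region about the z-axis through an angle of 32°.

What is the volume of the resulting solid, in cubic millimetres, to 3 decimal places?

Volume = 1782.004 mm³

Profile (r,z), 6 vertices: (2.5,29) (12.5,7) (19.5,36) (14,37.5) (7,37.5) (5.5,36.5)
edge 0: (2.5,29)→(12.5,7)  cross = 2.5·7 − 12.5·29 = -345.0000; (r_i+r_j)·cross = 15·-345.0000 = -5175.0000
edge 1: (12.5,7)→(19.5,36)  cross = 12.5·36 − 19.5·7 = 313.5000; (r_i+r_j)·cross = 32·313.5000 = 10032.0000
edge 2: (19.5,36)→(14,37.5)  cross = 19.5·37.5 − 14·36 = 227.2500; (r_i+r_j)·cross = 33.5·227.2500 = 7612.8750
edge 3: (14,37.5)→(7,37.5)  cross = 14·37.5 − 7·37.5 = 262.5000; (r_i+r_j)·cross = 21·262.5000 = 5512.5000
edge 4: (7,37.5)→(5.5,36.5)  cross = 7·36.5 − 5.5·37.5 = 49.2500; (r_i+r_j)·cross = 12.5·49.2500 = 615.6250
edge 5: (5.5,36.5)→(2.5,29)  cross = 5.5·29 − 2.5·36.5 = 68.2500; (r_i+r_j)·cross = 8·68.2500 = 546.0000
Σcross = 575.7500 → A = |Σcross|/2 = 287.8750 mm²
Σ(r_i+r_j)·cross = 19144.0000 → first moment M = |Σ|/6 = 3190.6667
R_c = M/A = 3190.6667/287.8750 = 11.0835 mm
θ = 32° = 0.558505 rad
V = θ·R_c·A = 0.558505·11.0835·287.8750 = 1782.004 mm³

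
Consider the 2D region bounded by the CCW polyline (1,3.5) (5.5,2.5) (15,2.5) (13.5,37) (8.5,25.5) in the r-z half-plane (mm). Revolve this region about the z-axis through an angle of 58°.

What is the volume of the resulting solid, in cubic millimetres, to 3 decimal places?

Volume = 2523.093 mm³

Profile (r,z), 5 vertices: (1,3.5) (5.5,2.5) (15,2.5) (13.5,37) (8.5,25.5)
edge 0: (1,3.5)→(5.5,2.5)  cross = 1·2.5 − 5.5·3.5 = -16.7500; (r_i+r_j)·cross = 6.5·-16.7500 = -108.8750
edge 1: (5.5,2.5)→(15,2.5)  cross = 5.5·2.5 − 15·2.5 = -23.7500; (r_i+r_j)·cross = 20.5·-23.7500 = -486.8750
edge 2: (15,2.5)→(13.5,37)  cross = 15·37 − 13.5·2.5 = 521.2500; (r_i+r_j)·cross = 28.5·521.2500 = 14855.6250
edge 3: (13.5,37)→(8.5,25.5)  cross = 13.5·25.5 − 8.5·37 = 29.7500; (r_i+r_j)·cross = 22·29.7500 = 654.5000
edge 4: (8.5,25.5)→(1,3.5)  cross = 8.5·3.5 − 1·25.5 = 4.2500; (r_i+r_j)·cross = 9.5·4.2500 = 40.3750
Σcross = 514.7500 → A = |Σcross|/2 = 257.3750 mm²
Σ(r_i+r_j)·cross = 14954.7500 → first moment M = |Σ|/6 = 2492.4583
R_c = M/A = 2492.4583/257.3750 = 9.6842 mm
θ = 58° = 1.012291 rad
V = θ·R_c·A = 1.012291·9.6842·257.3750 = 2523.093 mm³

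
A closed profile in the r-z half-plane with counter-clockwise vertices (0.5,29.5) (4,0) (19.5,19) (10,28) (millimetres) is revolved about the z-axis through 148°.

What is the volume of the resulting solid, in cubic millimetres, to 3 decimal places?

Profile (r,z), 4 vertices: (0.5,29.5) (4,0) (19.5,19) (10,28)
edge 0: (0.5,29.5)→(4,0)  cross = 0.5·0 − 4·29.5 = -118.0000; (r_i+r_j)·cross = 4.5·-118.0000 = -531.0000
edge 1: (4,0)→(19.5,19)  cross = 4·19 − 19.5·0 = 76.0000; (r_i+r_j)·cross = 23.5·76.0000 = 1786.0000
edge 2: (19.5,19)→(10,28)  cross = 19.5·28 − 10·19 = 356.0000; (r_i+r_j)·cross = 29.5·356.0000 = 10502.0000
edge 3: (10,28)→(0.5,29.5)  cross = 10·29.5 − 0.5·28 = 281.0000; (r_i+r_j)·cross = 10.5·281.0000 = 2950.5000
Σcross = 595.0000 → A = |Σcross|/2 = 297.5000 mm²
Σ(r_i+r_j)·cross = 14707.5000 → first moment M = |Σ|/6 = 2451.2500
R_c = M/A = 2451.2500/297.5000 = 8.2395 mm
θ = 148° = 2.583087 rad
V = θ·R_c·A = 2.583087·8.2395·297.5000 = 6331.793 mm³

Volume = 6331.793 mm³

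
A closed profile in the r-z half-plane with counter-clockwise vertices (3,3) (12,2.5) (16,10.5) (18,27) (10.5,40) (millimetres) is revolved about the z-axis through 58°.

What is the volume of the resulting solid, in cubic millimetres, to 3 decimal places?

Profile (r,z), 5 vertices: (3,3) (12,2.5) (16,10.5) (18,27) (10.5,40)
edge 0: (3,3)→(12,2.5)  cross = 3·2.5 − 12·3 = -28.5000; (r_i+r_j)·cross = 15·-28.5000 = -427.5000
edge 1: (12,2.5)→(16,10.5)  cross = 12·10.5 − 16·2.5 = 86.0000; (r_i+r_j)·cross = 28·86.0000 = 2408.0000
edge 2: (16,10.5)→(18,27)  cross = 16·27 − 18·10.5 = 243.0000; (r_i+r_j)·cross = 34·243.0000 = 8262.0000
edge 3: (18,27)→(10.5,40)  cross = 18·40 − 10.5·27 = 436.5000; (r_i+r_j)·cross = 28.5·436.5000 = 12440.2500
edge 4: (10.5,40)→(3,3)  cross = 10.5·3 − 3·40 = -88.5000; (r_i+r_j)·cross = 13.5·-88.5000 = -1194.7500
Σcross = 648.5000 → A = |Σcross|/2 = 324.2500 mm²
Σ(r_i+r_j)·cross = 21488.0000 → first moment M = |Σ|/6 = 3581.3333
R_c = M/A = 3581.3333/324.2500 = 11.0450 mm
θ = 58° = 1.012291 rad
V = θ·R_c·A = 1.012291·11.0450·324.2500 = 3625.351 mm³

Volume = 3625.351 mm³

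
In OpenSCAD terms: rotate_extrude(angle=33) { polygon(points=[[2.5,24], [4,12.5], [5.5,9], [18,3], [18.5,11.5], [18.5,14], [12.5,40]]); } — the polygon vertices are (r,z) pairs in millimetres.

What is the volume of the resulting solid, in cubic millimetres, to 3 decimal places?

Volume = 2265.893 mm³

Profile (r,z), 7 vertices: (2.5,24) (4,12.5) (5.5,9) (18,3) (18.5,11.5) (18.5,14) (12.5,40)
edge 0: (2.5,24)→(4,12.5)  cross = 2.5·12.5 − 4·24 = -64.7500; (r_i+r_j)·cross = 6.5·-64.7500 = -420.8750
edge 1: (4,12.5)→(5.5,9)  cross = 4·9 − 5.5·12.5 = -32.7500; (r_i+r_j)·cross = 9.5·-32.7500 = -311.1250
edge 2: (5.5,9)→(18,3)  cross = 5.5·3 − 18·9 = -145.5000; (r_i+r_j)·cross = 23.5·-145.5000 = -3419.2500
edge 3: (18,3)→(18.5,11.5)  cross = 18·11.5 − 18.5·3 = 151.5000; (r_i+r_j)·cross = 36.5·151.5000 = 5529.7500
edge 4: (18.5,11.5)→(18.5,14)  cross = 18.5·14 − 18.5·11.5 = 46.2500; (r_i+r_j)·cross = 37·46.2500 = 1711.2500
edge 5: (18.5,14)→(12.5,40)  cross = 18.5·40 − 12.5·14 = 565.0000; (r_i+r_j)·cross = 31·565.0000 = 17515.0000
edge 6: (12.5,40)→(2.5,24)  cross = 12.5·24 − 2.5·40 = 200.0000; (r_i+r_j)·cross = 15·200.0000 = 3000.0000
Σcross = 719.7500 → A = |Σcross|/2 = 359.8750 mm²
Σ(r_i+r_j)·cross = 23604.7500 → first moment M = |Σ|/6 = 3934.1250
R_c = M/A = 3934.1250/359.8750 = 10.9319 mm
θ = 33° = 0.575959 rad
V = θ·R_c·A = 0.575959·10.9319·359.8750 = 2265.893 mm³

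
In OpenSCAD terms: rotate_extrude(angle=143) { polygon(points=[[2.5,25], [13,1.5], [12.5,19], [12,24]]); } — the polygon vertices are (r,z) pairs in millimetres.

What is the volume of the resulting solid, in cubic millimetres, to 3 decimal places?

Volume = 2531.178 mm³

Profile (r,z), 4 vertices: (2.5,25) (13,1.5) (12.5,19) (12,24)
edge 0: (2.5,25)→(13,1.5)  cross = 2.5·1.5 − 13·25 = -321.2500; (r_i+r_j)·cross = 15.5·-321.2500 = -4979.3750
edge 1: (13,1.5)→(12.5,19)  cross = 13·19 − 12.5·1.5 = 228.2500; (r_i+r_j)·cross = 25.5·228.2500 = 5820.3750
edge 2: (12.5,19)→(12,24)  cross = 12.5·24 − 12·19 = 72.0000; (r_i+r_j)·cross = 24.5·72.0000 = 1764.0000
edge 3: (12,24)→(2.5,25)  cross = 12·25 − 2.5·24 = 240.0000; (r_i+r_j)·cross = 14.5·240.0000 = 3480.0000
Σcross = 219.0000 → A = |Σcross|/2 = 109.5000 mm²
Σ(r_i+r_j)·cross = 6085.0000 → first moment M = |Σ|/6 = 1014.1667
R_c = M/A = 1014.1667/109.5000 = 9.2618 mm
θ = 143° = 2.495821 rad
V = θ·R_c·A = 2.495821·9.2618·109.5000 = 2531.178 mm³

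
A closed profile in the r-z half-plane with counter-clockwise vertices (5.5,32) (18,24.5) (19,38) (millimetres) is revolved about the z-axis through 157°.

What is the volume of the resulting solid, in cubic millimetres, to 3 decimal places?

Profile (r,z), 3 vertices: (5.5,32) (18,24.5) (19,38)
edge 0: (5.5,32)→(18,24.5)  cross = 5.5·24.5 − 18·32 = -441.2500; (r_i+r_j)·cross = 23.5·-441.2500 = -10369.3750
edge 1: (18,24.5)→(19,38)  cross = 18·38 − 19·24.5 = 218.5000; (r_i+r_j)·cross = 37·218.5000 = 8084.5000
edge 2: (19,38)→(5.5,32)  cross = 19·32 − 5.5·38 = 399.0000; (r_i+r_j)·cross = 24.5·399.0000 = 9775.5000
Σcross = 176.2500 → A = |Σcross|/2 = 88.1250 mm²
Σ(r_i+r_j)·cross = 7490.6250 → first moment M = |Σ|/6 = 1248.4375
R_c = M/A = 1248.4375/88.1250 = 14.1667 mm
θ = 157° = 2.740167 rad
V = θ·R_c·A = 2.740167·14.1667·88.1250 = 3420.927 mm³

Volume = 3420.927 mm³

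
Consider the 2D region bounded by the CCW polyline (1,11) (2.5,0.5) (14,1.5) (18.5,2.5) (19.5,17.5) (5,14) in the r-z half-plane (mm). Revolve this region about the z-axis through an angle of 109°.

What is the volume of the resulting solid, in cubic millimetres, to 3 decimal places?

Profile (r,z), 6 vertices: (1,11) (2.5,0.5) (14,1.5) (18.5,2.5) (19.5,17.5) (5,14)
edge 0: (1,11)→(2.5,0.5)  cross = 1·0.5 − 2.5·11 = -27.0000; (r_i+r_j)·cross = 3.5·-27.0000 = -94.5000
edge 1: (2.5,0.5)→(14,1.5)  cross = 2.5·1.5 − 14·0.5 = -3.2500; (r_i+r_j)·cross = 16.5·-3.2500 = -53.6250
edge 2: (14,1.5)→(18.5,2.5)  cross = 14·2.5 − 18.5·1.5 = 7.2500; (r_i+r_j)·cross = 32.5·7.2500 = 235.6250
edge 3: (18.5,2.5)→(19.5,17.5)  cross = 18.5·17.5 − 19.5·2.5 = 275.0000; (r_i+r_j)·cross = 38·275.0000 = 10450.0000
edge 4: (19.5,17.5)→(5,14)  cross = 19.5·14 − 5·17.5 = 185.5000; (r_i+r_j)·cross = 24.5·185.5000 = 4544.7500
edge 5: (5,14)→(1,11)  cross = 5·11 − 1·14 = 41.0000; (r_i+r_j)·cross = 6·41.0000 = 246.0000
Σcross = 478.5000 → A = |Σcross|/2 = 239.2500 mm²
Σ(r_i+r_j)·cross = 15328.2500 → first moment M = |Σ|/6 = 2554.7083
R_c = M/A = 2554.7083/239.2500 = 10.6780 mm
θ = 109° = 1.902409 rad
V = θ·R_c·A = 1.902409·10.6780·239.2500 = 4860.100 mm³

Volume = 4860.100 mm³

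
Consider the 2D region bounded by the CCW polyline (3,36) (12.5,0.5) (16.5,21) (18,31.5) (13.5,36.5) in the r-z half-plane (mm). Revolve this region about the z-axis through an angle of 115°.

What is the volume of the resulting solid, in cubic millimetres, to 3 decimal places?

Profile (r,z), 5 vertices: (3,36) (12.5,0.5) (16.5,21) (18,31.5) (13.5,36.5)
edge 0: (3,36)→(12.5,0.5)  cross = 3·0.5 − 12.5·36 = -448.5000; (r_i+r_j)·cross = 15.5·-448.5000 = -6951.7500
edge 1: (12.5,0.5)→(16.5,21)  cross = 12.5·21 − 16.5·0.5 = 254.2500; (r_i+r_j)·cross = 29·254.2500 = 7373.2500
edge 2: (16.5,21)→(18,31.5)  cross = 16.5·31.5 − 18·21 = 141.7500; (r_i+r_j)·cross = 34.5·141.7500 = 4890.3750
edge 3: (18,31.5)→(13.5,36.5)  cross = 18·36.5 − 13.5·31.5 = 231.7500; (r_i+r_j)·cross = 31.5·231.7500 = 7300.1250
edge 4: (13.5,36.5)→(3,36)  cross = 13.5·36 − 3·36.5 = 376.5000; (r_i+r_j)·cross = 16.5·376.5000 = 6212.2500
Σcross = 555.7500 → A = |Σcross|/2 = 277.8750 mm²
Σ(r_i+r_j)·cross = 18824.2500 → first moment M = |Σ|/6 = 3137.3750
R_c = M/A = 3137.3750/277.8750 = 11.2906 mm
θ = 115° = 2.007129 rad
V = θ·R_c·A = 2.007129·11.2906·277.8750 = 6297.115 mm³

Volume = 6297.115 mm³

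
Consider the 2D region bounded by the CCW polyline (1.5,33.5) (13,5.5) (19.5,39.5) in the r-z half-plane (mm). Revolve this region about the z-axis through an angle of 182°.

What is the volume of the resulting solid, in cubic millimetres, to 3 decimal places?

Profile (r,z), 3 vertices: (1.5,33.5) (13,5.5) (19.5,39.5)
edge 0: (1.5,33.5)→(13,5.5)  cross = 1.5·5.5 − 13·33.5 = -427.2500; (r_i+r_j)·cross = 14.5·-427.2500 = -6195.1250
edge 1: (13,5.5)→(19.5,39.5)  cross = 13·39.5 − 19.5·5.5 = 406.2500; (r_i+r_j)·cross = 32.5·406.2500 = 13203.1250
edge 2: (19.5,39.5)→(1.5,33.5)  cross = 19.5·33.5 − 1.5·39.5 = 594.0000; (r_i+r_j)·cross = 21·594.0000 = 12474.0000
Σcross = 573.0000 → A = |Σcross|/2 = 286.5000 mm²
Σ(r_i+r_j)·cross = 19482.0000 → first moment M = |Σ|/6 = 3247.0000
R_c = M/A = 3247.0000/286.5000 = 11.3333 mm
θ = 182° = 3.176499 rad
V = θ·R_c·A = 3.176499·11.3333·286.5000 = 10314.093 mm³

Volume = 10314.093 mm³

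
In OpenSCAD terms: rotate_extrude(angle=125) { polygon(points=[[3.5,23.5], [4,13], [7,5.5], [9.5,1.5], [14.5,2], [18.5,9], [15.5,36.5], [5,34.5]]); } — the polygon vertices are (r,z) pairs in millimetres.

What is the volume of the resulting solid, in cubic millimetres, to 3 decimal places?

Profile (r,z), 8 vertices: (3.5,23.5) (4,13) (7,5.5) (9.5,1.5) (14.5,2) (18.5,9) (15.5,36.5) (5,34.5)
edge 0: (3.5,23.5)→(4,13)  cross = 3.5·13 − 4·23.5 = -48.5000; (r_i+r_j)·cross = 7.5·-48.5000 = -363.7500
edge 1: (4,13)→(7,5.5)  cross = 4·5.5 − 7·13 = -69.0000; (r_i+r_j)·cross = 11·-69.0000 = -759.0000
edge 2: (7,5.5)→(9.5,1.5)  cross = 7·1.5 − 9.5·5.5 = -41.7500; (r_i+r_j)·cross = 16.5·-41.7500 = -688.8750
edge 3: (9.5,1.5)→(14.5,2)  cross = 9.5·2 − 14.5·1.5 = -2.7500; (r_i+r_j)·cross = 24·-2.7500 = -66.0000
edge 4: (14.5,2)→(18.5,9)  cross = 14.5·9 − 18.5·2 = 93.5000; (r_i+r_j)·cross = 33·93.5000 = 3085.5000
edge 5: (18.5,9)→(15.5,36.5)  cross = 18.5·36.5 − 15.5·9 = 535.7500; (r_i+r_j)·cross = 34·535.7500 = 18215.5000
edge 6: (15.5,36.5)→(5,34.5)  cross = 15.5·34.5 − 5·36.5 = 352.2500; (r_i+r_j)·cross = 20.5·352.2500 = 7221.1250
edge 7: (5,34.5)→(3.5,23.5)  cross = 5·23.5 − 3.5·34.5 = -3.2500; (r_i+r_j)·cross = 8.5·-3.2500 = -27.6250
Σcross = 816.2500 → A = |Σcross|/2 = 408.1250 mm²
Σ(r_i+r_j)·cross = 26616.8750 → first moment M = |Σ|/6 = 4436.1458
R_c = M/A = 4436.1458/408.1250 = 10.8696 mm
θ = 125° = 2.181662 rad
V = θ·R_c·A = 2.181662·10.8696·408.1250 = 9678.169 mm³

Volume = 9678.169 mm³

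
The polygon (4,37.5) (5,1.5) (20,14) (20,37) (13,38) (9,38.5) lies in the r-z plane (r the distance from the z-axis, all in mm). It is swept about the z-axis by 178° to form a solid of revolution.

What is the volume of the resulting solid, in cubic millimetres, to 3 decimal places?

Volume = 17007.035 mm³

Profile (r,z), 6 vertices: (4,37.5) (5,1.5) (20,14) (20,37) (13,38) (9,38.5)
edge 0: (4,37.5)→(5,1.5)  cross = 4·1.5 − 5·37.5 = -181.5000; (r_i+r_j)·cross = 9·-181.5000 = -1633.5000
edge 1: (5,1.5)→(20,14)  cross = 5·14 − 20·1.5 = 40.0000; (r_i+r_j)·cross = 25·40.0000 = 1000.0000
edge 2: (20,14)→(20,37)  cross = 20·37 − 20·14 = 460.0000; (r_i+r_j)·cross = 40·460.0000 = 18400.0000
edge 3: (20,37)→(13,38)  cross = 20·38 − 13·37 = 279.0000; (r_i+r_j)·cross = 33·279.0000 = 9207.0000
edge 4: (13,38)→(9,38.5)  cross = 13·38.5 − 9·38 = 158.5000; (r_i+r_j)·cross = 22·158.5000 = 3487.0000
edge 5: (9,38.5)→(4,37.5)  cross = 9·37.5 − 4·38.5 = 183.5000; (r_i+r_j)·cross = 13·183.5000 = 2385.5000
Σcross = 939.5000 → A = |Σcross|/2 = 469.7500 mm²
Σ(r_i+r_j)·cross = 32846.0000 → first moment M = |Σ|/6 = 5474.3333
R_c = M/A = 5474.3333/469.7500 = 11.6537 mm
θ = 178° = 3.106686 rad
V = θ·R_c·A = 3.106686·11.6537·469.7500 = 17007.035 mm³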